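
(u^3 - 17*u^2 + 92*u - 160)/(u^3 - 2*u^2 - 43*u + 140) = (u - 8)/(u + 7)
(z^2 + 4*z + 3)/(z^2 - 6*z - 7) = (z + 3)/(z - 7)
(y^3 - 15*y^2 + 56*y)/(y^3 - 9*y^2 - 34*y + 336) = y/(y + 6)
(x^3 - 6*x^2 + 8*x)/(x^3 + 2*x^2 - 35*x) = (x^2 - 6*x + 8)/(x^2 + 2*x - 35)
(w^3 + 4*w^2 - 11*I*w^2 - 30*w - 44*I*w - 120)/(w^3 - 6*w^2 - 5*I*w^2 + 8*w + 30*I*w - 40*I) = (w^2 + w*(4 - 6*I) - 24*I)/(w^2 - 6*w + 8)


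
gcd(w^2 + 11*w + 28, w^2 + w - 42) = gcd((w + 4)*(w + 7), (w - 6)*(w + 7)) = w + 7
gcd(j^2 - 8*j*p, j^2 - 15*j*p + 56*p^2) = -j + 8*p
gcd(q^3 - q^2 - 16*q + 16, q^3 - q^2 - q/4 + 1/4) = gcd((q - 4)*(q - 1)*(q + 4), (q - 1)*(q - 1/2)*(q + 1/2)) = q - 1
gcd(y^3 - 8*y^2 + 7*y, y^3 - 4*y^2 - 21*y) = y^2 - 7*y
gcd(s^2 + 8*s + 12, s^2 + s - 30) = s + 6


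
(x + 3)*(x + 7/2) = x^2 + 13*x/2 + 21/2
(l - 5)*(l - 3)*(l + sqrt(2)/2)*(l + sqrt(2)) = l^4 - 8*l^3 + 3*sqrt(2)*l^3/2 - 12*sqrt(2)*l^2 + 16*l^2 - 8*l + 45*sqrt(2)*l/2 + 15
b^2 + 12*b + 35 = (b + 5)*(b + 7)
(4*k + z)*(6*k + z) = 24*k^2 + 10*k*z + z^2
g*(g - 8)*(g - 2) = g^3 - 10*g^2 + 16*g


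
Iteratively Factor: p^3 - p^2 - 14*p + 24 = (p - 3)*(p^2 + 2*p - 8) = (p - 3)*(p - 2)*(p + 4)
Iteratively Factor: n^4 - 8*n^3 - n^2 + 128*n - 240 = (n - 5)*(n^3 - 3*n^2 - 16*n + 48) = (n - 5)*(n + 4)*(n^2 - 7*n + 12) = (n - 5)*(n - 3)*(n + 4)*(n - 4)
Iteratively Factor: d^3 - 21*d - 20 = (d + 4)*(d^2 - 4*d - 5) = (d + 1)*(d + 4)*(d - 5)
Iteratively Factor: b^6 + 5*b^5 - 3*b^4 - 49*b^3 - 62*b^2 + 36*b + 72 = (b + 2)*(b^5 + 3*b^4 - 9*b^3 - 31*b^2 + 36) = (b + 2)^2*(b^4 + b^3 - 11*b^2 - 9*b + 18) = (b + 2)^3*(b^3 - b^2 - 9*b + 9) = (b - 1)*(b + 2)^3*(b^2 - 9) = (b - 3)*(b - 1)*(b + 2)^3*(b + 3)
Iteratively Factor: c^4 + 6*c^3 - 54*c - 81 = (c + 3)*(c^3 + 3*c^2 - 9*c - 27) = (c - 3)*(c + 3)*(c^2 + 6*c + 9) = (c - 3)*(c + 3)^2*(c + 3)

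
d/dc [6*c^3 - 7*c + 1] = 18*c^2 - 7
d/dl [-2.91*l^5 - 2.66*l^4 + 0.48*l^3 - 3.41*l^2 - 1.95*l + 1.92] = -14.55*l^4 - 10.64*l^3 + 1.44*l^2 - 6.82*l - 1.95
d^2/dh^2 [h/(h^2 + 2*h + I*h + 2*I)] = 2*(h*(2*h + 2 + I)^2 - (3*h + 2 + I)*(h^2 + 2*h + I*h + 2*I))/(h^2 + 2*h + I*h + 2*I)^3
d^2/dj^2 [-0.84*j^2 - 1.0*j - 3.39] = -1.68000000000000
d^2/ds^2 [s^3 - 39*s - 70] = 6*s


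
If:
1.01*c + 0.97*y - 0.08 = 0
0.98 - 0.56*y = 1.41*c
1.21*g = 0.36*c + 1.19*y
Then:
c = 1.13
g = -0.74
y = -1.09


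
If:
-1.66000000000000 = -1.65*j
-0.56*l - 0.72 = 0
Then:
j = 1.01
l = -1.29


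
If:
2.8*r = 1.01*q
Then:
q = 2.77227722772277*r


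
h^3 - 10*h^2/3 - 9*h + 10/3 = (h - 5)*(h - 1/3)*(h + 2)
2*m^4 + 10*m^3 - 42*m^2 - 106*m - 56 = (m - 4)*(m + 7)*(sqrt(2)*m + sqrt(2))^2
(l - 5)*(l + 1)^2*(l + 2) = l^4 - l^3 - 15*l^2 - 23*l - 10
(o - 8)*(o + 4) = o^2 - 4*o - 32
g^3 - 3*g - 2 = (g - 2)*(g + 1)^2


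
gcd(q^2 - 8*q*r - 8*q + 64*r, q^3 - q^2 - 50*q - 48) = q - 8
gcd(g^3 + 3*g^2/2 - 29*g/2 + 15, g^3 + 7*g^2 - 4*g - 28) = g - 2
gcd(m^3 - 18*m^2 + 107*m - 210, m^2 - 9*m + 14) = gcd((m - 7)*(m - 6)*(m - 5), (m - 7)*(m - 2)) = m - 7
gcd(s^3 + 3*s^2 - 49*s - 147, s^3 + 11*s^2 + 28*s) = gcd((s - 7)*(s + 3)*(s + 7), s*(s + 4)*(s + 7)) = s + 7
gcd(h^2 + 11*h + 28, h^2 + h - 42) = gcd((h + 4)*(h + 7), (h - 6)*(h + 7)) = h + 7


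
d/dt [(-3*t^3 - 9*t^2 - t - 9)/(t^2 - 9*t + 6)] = (-3*t^4 + 54*t^3 + 28*t^2 - 90*t - 87)/(t^4 - 18*t^3 + 93*t^2 - 108*t + 36)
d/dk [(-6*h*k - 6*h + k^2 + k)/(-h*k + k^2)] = (-6*h^2 + 5*h*k^2 + 12*h*k - k^2)/(k^2*(h^2 - 2*h*k + k^2))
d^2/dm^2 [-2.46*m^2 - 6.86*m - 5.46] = -4.92000000000000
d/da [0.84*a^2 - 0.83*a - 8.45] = 1.68*a - 0.83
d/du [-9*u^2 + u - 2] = 1 - 18*u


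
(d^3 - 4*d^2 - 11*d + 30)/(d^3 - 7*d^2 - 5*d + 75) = (d - 2)/(d - 5)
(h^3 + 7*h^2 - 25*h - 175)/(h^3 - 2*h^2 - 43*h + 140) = (h + 5)/(h - 4)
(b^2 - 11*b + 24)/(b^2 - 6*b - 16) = (b - 3)/(b + 2)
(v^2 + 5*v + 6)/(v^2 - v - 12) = (v + 2)/(v - 4)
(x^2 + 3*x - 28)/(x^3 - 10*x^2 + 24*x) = (x + 7)/(x*(x - 6))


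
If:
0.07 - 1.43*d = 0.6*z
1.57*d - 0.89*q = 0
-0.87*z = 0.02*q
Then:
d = 0.05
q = 0.09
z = -0.00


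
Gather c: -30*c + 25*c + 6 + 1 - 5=2 - 5*c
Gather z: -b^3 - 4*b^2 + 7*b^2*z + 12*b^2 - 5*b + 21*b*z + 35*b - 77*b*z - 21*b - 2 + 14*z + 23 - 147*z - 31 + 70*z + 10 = -b^3 + 8*b^2 + 9*b + z*(7*b^2 - 56*b - 63)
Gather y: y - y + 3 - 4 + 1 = 0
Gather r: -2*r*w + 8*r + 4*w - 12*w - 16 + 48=r*(8 - 2*w) - 8*w + 32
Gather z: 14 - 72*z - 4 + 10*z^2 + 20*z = 10*z^2 - 52*z + 10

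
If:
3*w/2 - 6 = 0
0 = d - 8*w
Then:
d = 32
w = 4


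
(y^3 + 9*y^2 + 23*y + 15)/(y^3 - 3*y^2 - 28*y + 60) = (y^2 + 4*y + 3)/(y^2 - 8*y + 12)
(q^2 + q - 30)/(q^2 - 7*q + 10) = (q + 6)/(q - 2)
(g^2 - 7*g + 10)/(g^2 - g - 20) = (g - 2)/(g + 4)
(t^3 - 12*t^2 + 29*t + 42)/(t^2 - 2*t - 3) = (t^2 - 13*t + 42)/(t - 3)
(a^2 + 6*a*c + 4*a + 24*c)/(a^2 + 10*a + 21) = (a^2 + 6*a*c + 4*a + 24*c)/(a^2 + 10*a + 21)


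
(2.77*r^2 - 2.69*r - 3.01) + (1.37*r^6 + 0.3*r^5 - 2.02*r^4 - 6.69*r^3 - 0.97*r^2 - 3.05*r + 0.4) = 1.37*r^6 + 0.3*r^5 - 2.02*r^4 - 6.69*r^3 + 1.8*r^2 - 5.74*r - 2.61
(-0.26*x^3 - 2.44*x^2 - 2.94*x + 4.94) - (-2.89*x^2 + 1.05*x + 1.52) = -0.26*x^3 + 0.45*x^2 - 3.99*x + 3.42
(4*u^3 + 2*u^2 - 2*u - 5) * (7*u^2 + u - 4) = 28*u^5 + 18*u^4 - 28*u^3 - 45*u^2 + 3*u + 20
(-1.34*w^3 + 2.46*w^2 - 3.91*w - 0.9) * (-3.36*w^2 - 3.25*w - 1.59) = 4.5024*w^5 - 3.9106*w^4 + 7.2732*w^3 + 11.8201*w^2 + 9.1419*w + 1.431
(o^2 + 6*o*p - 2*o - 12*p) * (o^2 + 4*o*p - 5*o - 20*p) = o^4 + 10*o^3*p - 7*o^3 + 24*o^2*p^2 - 70*o^2*p + 10*o^2 - 168*o*p^2 + 100*o*p + 240*p^2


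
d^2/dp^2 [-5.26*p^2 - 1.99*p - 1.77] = -10.5200000000000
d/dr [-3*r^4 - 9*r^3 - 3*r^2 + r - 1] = -12*r^3 - 27*r^2 - 6*r + 1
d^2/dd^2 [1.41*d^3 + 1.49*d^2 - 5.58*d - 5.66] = 8.46*d + 2.98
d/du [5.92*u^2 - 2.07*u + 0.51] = 11.84*u - 2.07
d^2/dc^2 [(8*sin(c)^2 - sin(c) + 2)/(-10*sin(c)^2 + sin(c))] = 2*(-10*sin(c)^2 + 399*sin(c) - 10 - 599/sin(c) + 60/sin(c)^2 - 2/sin(c)^3)/(10*sin(c) - 1)^3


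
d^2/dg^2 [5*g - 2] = 0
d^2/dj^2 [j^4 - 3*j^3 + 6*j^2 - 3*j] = 12*j^2 - 18*j + 12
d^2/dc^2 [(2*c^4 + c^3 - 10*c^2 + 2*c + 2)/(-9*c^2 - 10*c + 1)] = 6*(-54*c^6 - 180*c^5 - 182*c^4 - 337*c^3 - 66*c^2 - 199*c - 76)/(729*c^6 + 2430*c^5 + 2457*c^4 + 460*c^3 - 273*c^2 + 30*c - 1)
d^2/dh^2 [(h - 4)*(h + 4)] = 2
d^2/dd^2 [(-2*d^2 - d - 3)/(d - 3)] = -48/(d^3 - 9*d^2 + 27*d - 27)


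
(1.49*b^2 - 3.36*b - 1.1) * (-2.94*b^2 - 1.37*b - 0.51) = -4.3806*b^4 + 7.8371*b^3 + 7.0773*b^2 + 3.2206*b + 0.561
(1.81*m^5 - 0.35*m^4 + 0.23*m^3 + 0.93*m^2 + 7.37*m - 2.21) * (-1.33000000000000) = -2.4073*m^5 + 0.4655*m^4 - 0.3059*m^3 - 1.2369*m^2 - 9.8021*m + 2.9393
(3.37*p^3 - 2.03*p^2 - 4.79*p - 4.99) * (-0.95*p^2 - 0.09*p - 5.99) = -3.2015*p^5 + 1.6252*p^4 - 15.4531*p^3 + 17.3313*p^2 + 29.1412*p + 29.8901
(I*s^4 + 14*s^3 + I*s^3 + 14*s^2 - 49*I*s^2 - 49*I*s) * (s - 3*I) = I*s^5 + 17*s^4 + I*s^4 + 17*s^3 - 91*I*s^3 - 147*s^2 - 91*I*s^2 - 147*s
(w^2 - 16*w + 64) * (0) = 0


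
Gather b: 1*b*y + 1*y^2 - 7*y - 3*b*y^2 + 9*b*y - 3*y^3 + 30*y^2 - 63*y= b*(-3*y^2 + 10*y) - 3*y^3 + 31*y^2 - 70*y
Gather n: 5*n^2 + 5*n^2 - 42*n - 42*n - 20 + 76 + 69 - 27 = 10*n^2 - 84*n + 98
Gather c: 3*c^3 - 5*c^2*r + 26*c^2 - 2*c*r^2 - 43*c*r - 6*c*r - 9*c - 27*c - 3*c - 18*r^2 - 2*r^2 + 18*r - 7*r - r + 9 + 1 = 3*c^3 + c^2*(26 - 5*r) + c*(-2*r^2 - 49*r - 39) - 20*r^2 + 10*r + 10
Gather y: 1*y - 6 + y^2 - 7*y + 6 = y^2 - 6*y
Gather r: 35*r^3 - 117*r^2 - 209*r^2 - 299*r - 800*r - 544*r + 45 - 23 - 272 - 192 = 35*r^3 - 326*r^2 - 1643*r - 442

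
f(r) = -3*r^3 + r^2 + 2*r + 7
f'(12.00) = -1270.00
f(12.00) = -5009.00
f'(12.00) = -1270.00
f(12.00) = -5009.00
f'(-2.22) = -46.80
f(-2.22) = 40.31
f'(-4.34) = -176.20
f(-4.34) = 262.40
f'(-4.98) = -231.16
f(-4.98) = 392.36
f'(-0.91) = -7.27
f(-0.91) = 8.27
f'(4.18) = -146.89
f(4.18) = -186.27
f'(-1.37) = -17.63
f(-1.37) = 13.85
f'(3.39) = -94.65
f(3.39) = -91.60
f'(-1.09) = -10.87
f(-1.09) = 9.89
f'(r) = -9*r^2 + 2*r + 2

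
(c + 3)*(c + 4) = c^2 + 7*c + 12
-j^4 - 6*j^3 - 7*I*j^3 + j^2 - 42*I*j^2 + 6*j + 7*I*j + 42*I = (j + 6)*(j + 7*I)*(-I*j - I)*(-I*j + I)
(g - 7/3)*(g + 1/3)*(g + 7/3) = g^3 + g^2/3 - 49*g/9 - 49/27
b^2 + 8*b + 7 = (b + 1)*(b + 7)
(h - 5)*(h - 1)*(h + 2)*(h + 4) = h^4 - 23*h^2 - 18*h + 40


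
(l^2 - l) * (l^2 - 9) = l^4 - l^3 - 9*l^2 + 9*l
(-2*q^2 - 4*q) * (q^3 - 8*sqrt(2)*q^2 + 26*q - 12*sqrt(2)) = -2*q^5 - 4*q^4 + 16*sqrt(2)*q^4 - 52*q^3 + 32*sqrt(2)*q^3 - 104*q^2 + 24*sqrt(2)*q^2 + 48*sqrt(2)*q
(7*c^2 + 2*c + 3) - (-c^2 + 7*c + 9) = 8*c^2 - 5*c - 6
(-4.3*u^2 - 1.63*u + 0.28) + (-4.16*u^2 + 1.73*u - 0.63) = -8.46*u^2 + 0.1*u - 0.35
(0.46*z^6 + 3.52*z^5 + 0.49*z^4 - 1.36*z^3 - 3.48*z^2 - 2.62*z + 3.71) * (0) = 0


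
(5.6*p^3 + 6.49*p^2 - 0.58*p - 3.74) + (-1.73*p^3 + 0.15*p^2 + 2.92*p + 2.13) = 3.87*p^3 + 6.64*p^2 + 2.34*p - 1.61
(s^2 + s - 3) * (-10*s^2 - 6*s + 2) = -10*s^4 - 16*s^3 + 26*s^2 + 20*s - 6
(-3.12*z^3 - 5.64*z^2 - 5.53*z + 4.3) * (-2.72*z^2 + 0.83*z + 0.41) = 8.4864*z^5 + 12.7512*z^4 + 9.0812*z^3 - 18.5983*z^2 + 1.3017*z + 1.763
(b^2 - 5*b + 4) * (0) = 0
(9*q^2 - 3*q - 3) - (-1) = 9*q^2 - 3*q - 2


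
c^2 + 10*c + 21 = (c + 3)*(c + 7)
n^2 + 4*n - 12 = (n - 2)*(n + 6)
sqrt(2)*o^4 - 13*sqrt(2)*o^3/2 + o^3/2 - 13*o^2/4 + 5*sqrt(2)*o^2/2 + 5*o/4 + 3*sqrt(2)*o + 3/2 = (o - 6)*(o - 1)*(o + 1/2)*(sqrt(2)*o + 1/2)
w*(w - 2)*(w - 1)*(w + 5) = w^4 + 2*w^3 - 13*w^2 + 10*w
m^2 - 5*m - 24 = (m - 8)*(m + 3)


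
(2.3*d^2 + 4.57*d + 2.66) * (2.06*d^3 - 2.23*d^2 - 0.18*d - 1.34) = 4.738*d^5 + 4.2852*d^4 - 5.1255*d^3 - 9.8364*d^2 - 6.6026*d - 3.5644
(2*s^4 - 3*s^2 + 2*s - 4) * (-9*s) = -18*s^5 + 27*s^3 - 18*s^2 + 36*s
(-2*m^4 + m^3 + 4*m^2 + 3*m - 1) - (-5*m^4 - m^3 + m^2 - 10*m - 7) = 3*m^4 + 2*m^3 + 3*m^2 + 13*m + 6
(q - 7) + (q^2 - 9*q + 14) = q^2 - 8*q + 7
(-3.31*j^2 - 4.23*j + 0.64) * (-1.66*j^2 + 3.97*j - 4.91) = 5.4946*j^4 - 6.1189*j^3 - 1.6034*j^2 + 23.3101*j - 3.1424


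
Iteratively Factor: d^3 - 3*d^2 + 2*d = (d - 2)*(d^2 - d) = d*(d - 2)*(d - 1)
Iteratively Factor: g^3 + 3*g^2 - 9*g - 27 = (g + 3)*(g^2 - 9) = (g + 3)^2*(g - 3)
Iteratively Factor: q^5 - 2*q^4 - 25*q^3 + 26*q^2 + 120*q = (q - 3)*(q^4 + q^3 - 22*q^2 - 40*q) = (q - 3)*(q + 2)*(q^3 - q^2 - 20*q) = (q - 5)*(q - 3)*(q + 2)*(q^2 + 4*q) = q*(q - 5)*(q - 3)*(q + 2)*(q + 4)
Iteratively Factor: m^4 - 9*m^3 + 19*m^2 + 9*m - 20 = (m + 1)*(m^3 - 10*m^2 + 29*m - 20) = (m - 5)*(m + 1)*(m^2 - 5*m + 4) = (m - 5)*(m - 4)*(m + 1)*(m - 1)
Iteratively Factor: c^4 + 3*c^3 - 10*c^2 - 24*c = (c - 3)*(c^3 + 6*c^2 + 8*c) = c*(c - 3)*(c^2 + 6*c + 8) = c*(c - 3)*(c + 2)*(c + 4)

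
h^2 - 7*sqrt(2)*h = h*(h - 7*sqrt(2))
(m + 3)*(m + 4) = m^2 + 7*m + 12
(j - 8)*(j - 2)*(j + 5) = j^3 - 5*j^2 - 34*j + 80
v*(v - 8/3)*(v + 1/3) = v^3 - 7*v^2/3 - 8*v/9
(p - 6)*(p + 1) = p^2 - 5*p - 6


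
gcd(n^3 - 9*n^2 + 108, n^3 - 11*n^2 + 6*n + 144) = n^2 - 3*n - 18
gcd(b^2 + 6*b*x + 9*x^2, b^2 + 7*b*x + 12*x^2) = b + 3*x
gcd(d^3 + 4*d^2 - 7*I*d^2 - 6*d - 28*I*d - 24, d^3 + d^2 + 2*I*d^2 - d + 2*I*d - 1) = 1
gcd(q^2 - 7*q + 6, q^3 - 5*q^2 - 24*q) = 1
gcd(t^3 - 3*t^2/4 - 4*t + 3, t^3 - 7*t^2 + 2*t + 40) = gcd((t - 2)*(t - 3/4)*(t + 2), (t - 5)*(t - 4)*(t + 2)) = t + 2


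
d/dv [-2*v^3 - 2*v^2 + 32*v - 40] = -6*v^2 - 4*v + 32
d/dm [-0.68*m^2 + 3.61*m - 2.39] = 3.61 - 1.36*m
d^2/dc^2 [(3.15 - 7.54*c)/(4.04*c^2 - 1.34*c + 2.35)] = (-(7.54*c - 3.15)*(8.08*c - 1.34)*(16.16*c - 2.68) + (182.7696*c - 45.6592)*(4.04*c^2 - 1.34*c + 2.35))/(4.04*c^2 - 1.34*c + 2.35)^3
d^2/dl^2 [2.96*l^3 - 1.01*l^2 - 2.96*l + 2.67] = 17.76*l - 2.02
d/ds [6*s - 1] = 6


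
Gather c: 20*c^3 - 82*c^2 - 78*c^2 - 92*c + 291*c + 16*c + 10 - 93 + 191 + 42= 20*c^3 - 160*c^2 + 215*c + 150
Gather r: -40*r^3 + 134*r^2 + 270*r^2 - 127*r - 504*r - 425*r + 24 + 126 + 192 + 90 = -40*r^3 + 404*r^2 - 1056*r + 432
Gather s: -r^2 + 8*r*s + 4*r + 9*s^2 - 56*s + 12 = -r^2 + 4*r + 9*s^2 + s*(8*r - 56) + 12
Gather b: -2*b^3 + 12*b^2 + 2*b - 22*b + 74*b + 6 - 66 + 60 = -2*b^3 + 12*b^2 + 54*b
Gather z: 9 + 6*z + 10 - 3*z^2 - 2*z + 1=-3*z^2 + 4*z + 20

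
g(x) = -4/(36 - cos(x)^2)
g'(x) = 8*sin(x)*cos(x)/(36 - cos(x)^2)^2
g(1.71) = -0.11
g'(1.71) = -0.00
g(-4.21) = -0.11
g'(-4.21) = -0.00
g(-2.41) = -0.11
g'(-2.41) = 0.00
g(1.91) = -0.11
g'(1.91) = -0.00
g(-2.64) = -0.11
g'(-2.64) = 0.00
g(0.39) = -0.11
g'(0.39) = 0.00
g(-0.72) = -0.11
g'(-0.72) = -0.00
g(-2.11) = -0.11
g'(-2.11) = 0.00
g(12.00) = -0.11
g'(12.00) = 0.00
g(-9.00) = -0.11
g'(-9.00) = 0.00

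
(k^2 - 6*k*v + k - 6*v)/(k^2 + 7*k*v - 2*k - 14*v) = (k^2 - 6*k*v + k - 6*v)/(k^2 + 7*k*v - 2*k - 14*v)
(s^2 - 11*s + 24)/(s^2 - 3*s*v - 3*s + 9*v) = (s - 8)/(s - 3*v)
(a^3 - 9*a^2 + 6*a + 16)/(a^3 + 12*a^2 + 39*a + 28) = (a^2 - 10*a + 16)/(a^2 + 11*a + 28)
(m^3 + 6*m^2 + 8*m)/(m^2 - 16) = m*(m + 2)/(m - 4)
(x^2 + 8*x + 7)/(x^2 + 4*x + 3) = (x + 7)/(x + 3)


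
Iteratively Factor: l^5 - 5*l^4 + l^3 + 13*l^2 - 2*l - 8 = (l - 1)*(l^4 - 4*l^3 - 3*l^2 + 10*l + 8) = (l - 4)*(l - 1)*(l^3 - 3*l - 2) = (l - 4)*(l - 1)*(l + 1)*(l^2 - l - 2) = (l - 4)*(l - 1)*(l + 1)^2*(l - 2)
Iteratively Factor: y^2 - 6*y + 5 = (y - 1)*(y - 5)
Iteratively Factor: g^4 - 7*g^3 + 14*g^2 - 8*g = (g - 1)*(g^3 - 6*g^2 + 8*g) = (g - 4)*(g - 1)*(g^2 - 2*g) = (g - 4)*(g - 2)*(g - 1)*(g)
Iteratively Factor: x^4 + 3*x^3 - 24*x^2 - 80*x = (x)*(x^3 + 3*x^2 - 24*x - 80) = x*(x + 4)*(x^2 - x - 20) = x*(x + 4)^2*(x - 5)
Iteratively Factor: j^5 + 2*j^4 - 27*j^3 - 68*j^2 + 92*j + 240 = (j - 2)*(j^4 + 4*j^3 - 19*j^2 - 106*j - 120) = (j - 2)*(j + 3)*(j^3 + j^2 - 22*j - 40) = (j - 5)*(j - 2)*(j + 3)*(j^2 + 6*j + 8) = (j - 5)*(j - 2)*(j + 2)*(j + 3)*(j + 4)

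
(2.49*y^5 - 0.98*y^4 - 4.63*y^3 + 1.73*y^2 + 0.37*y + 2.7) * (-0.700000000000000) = -1.743*y^5 + 0.686*y^4 + 3.241*y^3 - 1.211*y^2 - 0.259*y - 1.89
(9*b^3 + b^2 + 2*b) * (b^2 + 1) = 9*b^5 + b^4 + 11*b^3 + b^2 + 2*b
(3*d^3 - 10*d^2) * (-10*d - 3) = -30*d^4 + 91*d^3 + 30*d^2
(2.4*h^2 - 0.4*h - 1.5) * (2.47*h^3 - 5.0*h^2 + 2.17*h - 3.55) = 5.928*h^5 - 12.988*h^4 + 3.503*h^3 - 1.888*h^2 - 1.835*h + 5.325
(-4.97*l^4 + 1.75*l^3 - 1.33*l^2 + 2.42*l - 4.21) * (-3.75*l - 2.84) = 18.6375*l^5 + 7.5523*l^4 + 0.017500000000001*l^3 - 5.2978*l^2 + 8.9147*l + 11.9564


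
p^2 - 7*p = p*(p - 7)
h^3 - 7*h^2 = h^2*(h - 7)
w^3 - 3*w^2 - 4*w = w*(w - 4)*(w + 1)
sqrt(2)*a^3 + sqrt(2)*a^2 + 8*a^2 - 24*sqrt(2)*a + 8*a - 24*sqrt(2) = (a - 2*sqrt(2))*(a + 6*sqrt(2))*(sqrt(2)*a + sqrt(2))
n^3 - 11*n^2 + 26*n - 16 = (n - 8)*(n - 2)*(n - 1)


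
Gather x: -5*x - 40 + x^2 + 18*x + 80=x^2 + 13*x + 40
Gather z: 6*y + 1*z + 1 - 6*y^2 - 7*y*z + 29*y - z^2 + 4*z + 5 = -6*y^2 + 35*y - z^2 + z*(5 - 7*y) + 6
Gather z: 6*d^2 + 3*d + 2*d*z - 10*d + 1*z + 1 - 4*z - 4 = 6*d^2 - 7*d + z*(2*d - 3) - 3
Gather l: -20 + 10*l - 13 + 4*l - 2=14*l - 35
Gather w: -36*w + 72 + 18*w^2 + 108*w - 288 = 18*w^2 + 72*w - 216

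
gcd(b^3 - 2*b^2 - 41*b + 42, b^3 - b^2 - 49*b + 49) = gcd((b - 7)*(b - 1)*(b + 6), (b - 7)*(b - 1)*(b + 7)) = b^2 - 8*b + 7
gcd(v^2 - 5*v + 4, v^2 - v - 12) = v - 4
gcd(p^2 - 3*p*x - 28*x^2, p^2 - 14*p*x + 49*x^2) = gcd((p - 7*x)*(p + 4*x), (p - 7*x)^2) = -p + 7*x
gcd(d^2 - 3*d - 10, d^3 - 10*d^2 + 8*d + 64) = d + 2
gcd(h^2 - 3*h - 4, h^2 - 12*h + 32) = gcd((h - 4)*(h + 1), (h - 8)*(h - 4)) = h - 4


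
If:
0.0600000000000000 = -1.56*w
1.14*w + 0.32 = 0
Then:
No Solution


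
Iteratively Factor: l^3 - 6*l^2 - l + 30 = (l + 2)*(l^2 - 8*l + 15) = (l - 3)*(l + 2)*(l - 5)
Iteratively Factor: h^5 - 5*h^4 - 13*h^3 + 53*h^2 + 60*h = (h)*(h^4 - 5*h^3 - 13*h^2 + 53*h + 60) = h*(h - 5)*(h^3 - 13*h - 12) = h*(h - 5)*(h + 1)*(h^2 - h - 12) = h*(h - 5)*(h - 4)*(h + 1)*(h + 3)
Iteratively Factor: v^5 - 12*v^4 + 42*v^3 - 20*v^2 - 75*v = (v - 5)*(v^4 - 7*v^3 + 7*v^2 + 15*v) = (v - 5)^2*(v^3 - 2*v^2 - 3*v) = (v - 5)^2*(v - 3)*(v^2 + v) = v*(v - 5)^2*(v - 3)*(v + 1)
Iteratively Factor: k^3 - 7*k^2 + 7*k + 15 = (k - 5)*(k^2 - 2*k - 3) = (k - 5)*(k - 3)*(k + 1)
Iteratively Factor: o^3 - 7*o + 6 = (o - 2)*(o^2 + 2*o - 3) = (o - 2)*(o + 3)*(o - 1)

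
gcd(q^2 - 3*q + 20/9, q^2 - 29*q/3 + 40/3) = q - 5/3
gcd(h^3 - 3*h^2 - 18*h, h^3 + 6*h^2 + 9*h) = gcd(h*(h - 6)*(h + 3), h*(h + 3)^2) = h^2 + 3*h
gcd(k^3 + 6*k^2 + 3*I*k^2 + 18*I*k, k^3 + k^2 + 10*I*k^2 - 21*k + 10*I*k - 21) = k + 3*I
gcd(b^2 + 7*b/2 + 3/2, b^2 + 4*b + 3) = b + 3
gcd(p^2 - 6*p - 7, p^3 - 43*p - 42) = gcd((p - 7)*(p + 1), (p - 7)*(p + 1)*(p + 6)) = p^2 - 6*p - 7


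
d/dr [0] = 0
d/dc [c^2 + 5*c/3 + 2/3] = 2*c + 5/3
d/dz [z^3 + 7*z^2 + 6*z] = 3*z^2 + 14*z + 6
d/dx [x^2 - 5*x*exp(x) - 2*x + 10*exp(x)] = -5*x*exp(x) + 2*x + 5*exp(x) - 2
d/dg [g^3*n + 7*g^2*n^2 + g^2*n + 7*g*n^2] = n*(3*g^2 + 14*g*n + 2*g + 7*n)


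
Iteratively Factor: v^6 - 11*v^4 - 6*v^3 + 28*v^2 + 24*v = (v + 2)*(v^5 - 2*v^4 - 7*v^3 + 8*v^2 + 12*v) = (v - 2)*(v + 2)*(v^4 - 7*v^2 - 6*v) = v*(v - 2)*(v + 2)*(v^3 - 7*v - 6) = v*(v - 2)*(v + 2)^2*(v^2 - 2*v - 3) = v*(v - 2)*(v + 1)*(v + 2)^2*(v - 3)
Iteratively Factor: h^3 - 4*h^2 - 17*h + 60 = (h + 4)*(h^2 - 8*h + 15) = (h - 3)*(h + 4)*(h - 5)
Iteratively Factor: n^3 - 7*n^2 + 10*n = (n - 2)*(n^2 - 5*n) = (n - 5)*(n - 2)*(n)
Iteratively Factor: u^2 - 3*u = (u)*(u - 3)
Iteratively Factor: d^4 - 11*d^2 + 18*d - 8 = (d - 2)*(d^3 + 2*d^2 - 7*d + 4) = (d - 2)*(d - 1)*(d^2 + 3*d - 4) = (d - 2)*(d - 1)^2*(d + 4)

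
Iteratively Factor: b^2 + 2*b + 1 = (b + 1)*(b + 1)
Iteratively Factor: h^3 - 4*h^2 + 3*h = (h - 1)*(h^2 - 3*h) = h*(h - 1)*(h - 3)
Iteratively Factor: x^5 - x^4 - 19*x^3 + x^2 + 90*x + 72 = (x - 3)*(x^4 + 2*x^3 - 13*x^2 - 38*x - 24) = (x - 3)*(x + 3)*(x^3 - x^2 - 10*x - 8) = (x - 3)*(x + 2)*(x + 3)*(x^2 - 3*x - 4) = (x - 4)*(x - 3)*(x + 2)*(x + 3)*(x + 1)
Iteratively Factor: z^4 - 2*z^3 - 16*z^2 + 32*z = (z - 4)*(z^3 + 2*z^2 - 8*z) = (z - 4)*(z + 4)*(z^2 - 2*z) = z*(z - 4)*(z + 4)*(z - 2)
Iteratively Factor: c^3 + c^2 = (c + 1)*(c^2) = c*(c + 1)*(c)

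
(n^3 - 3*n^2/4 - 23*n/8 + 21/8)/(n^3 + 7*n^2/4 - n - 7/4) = (n - 3/2)/(n + 1)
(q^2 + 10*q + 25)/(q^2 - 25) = (q + 5)/(q - 5)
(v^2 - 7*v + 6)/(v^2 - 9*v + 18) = (v - 1)/(v - 3)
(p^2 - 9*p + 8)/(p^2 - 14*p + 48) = (p - 1)/(p - 6)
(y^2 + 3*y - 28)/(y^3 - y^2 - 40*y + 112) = 1/(y - 4)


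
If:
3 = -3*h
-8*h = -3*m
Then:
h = -1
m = -8/3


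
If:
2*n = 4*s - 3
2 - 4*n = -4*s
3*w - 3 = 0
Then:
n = 5/2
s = 2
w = 1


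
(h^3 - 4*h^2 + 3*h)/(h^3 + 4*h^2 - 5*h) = (h - 3)/(h + 5)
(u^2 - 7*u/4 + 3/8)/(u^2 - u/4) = (u - 3/2)/u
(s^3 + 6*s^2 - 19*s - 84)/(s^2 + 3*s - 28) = s + 3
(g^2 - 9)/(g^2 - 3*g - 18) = (g - 3)/(g - 6)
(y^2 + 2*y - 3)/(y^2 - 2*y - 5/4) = 4*(-y^2 - 2*y + 3)/(-4*y^2 + 8*y + 5)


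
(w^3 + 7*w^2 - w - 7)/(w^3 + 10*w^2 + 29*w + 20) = (w^2 + 6*w - 7)/(w^2 + 9*w + 20)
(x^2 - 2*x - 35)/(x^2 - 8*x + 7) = (x + 5)/(x - 1)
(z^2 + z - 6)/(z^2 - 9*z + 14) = (z + 3)/(z - 7)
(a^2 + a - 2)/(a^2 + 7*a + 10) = (a - 1)/(a + 5)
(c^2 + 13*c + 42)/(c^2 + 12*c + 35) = (c + 6)/(c + 5)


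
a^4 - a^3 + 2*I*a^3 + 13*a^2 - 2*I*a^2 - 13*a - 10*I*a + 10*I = (a - 1)*(a - 2*I)*(a - I)*(a + 5*I)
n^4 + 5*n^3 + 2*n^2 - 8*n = n*(n - 1)*(n + 2)*(n + 4)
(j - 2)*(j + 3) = j^2 + j - 6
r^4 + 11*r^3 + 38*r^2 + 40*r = r*(r + 2)*(r + 4)*(r + 5)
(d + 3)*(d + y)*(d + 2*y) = d^3 + 3*d^2*y + 3*d^2 + 2*d*y^2 + 9*d*y + 6*y^2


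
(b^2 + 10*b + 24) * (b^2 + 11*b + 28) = b^4 + 21*b^3 + 162*b^2 + 544*b + 672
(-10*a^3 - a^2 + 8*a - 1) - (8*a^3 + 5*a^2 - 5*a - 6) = -18*a^3 - 6*a^2 + 13*a + 5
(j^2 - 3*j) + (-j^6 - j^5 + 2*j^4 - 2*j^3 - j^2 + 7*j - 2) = -j^6 - j^5 + 2*j^4 - 2*j^3 + 4*j - 2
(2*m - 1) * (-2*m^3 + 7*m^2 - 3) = -4*m^4 + 16*m^3 - 7*m^2 - 6*m + 3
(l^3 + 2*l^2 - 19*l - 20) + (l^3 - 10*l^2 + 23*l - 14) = 2*l^3 - 8*l^2 + 4*l - 34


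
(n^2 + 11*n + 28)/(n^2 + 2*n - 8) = (n + 7)/(n - 2)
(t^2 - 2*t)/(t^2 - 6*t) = (t - 2)/(t - 6)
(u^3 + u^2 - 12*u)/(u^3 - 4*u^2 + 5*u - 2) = u*(u^2 + u - 12)/(u^3 - 4*u^2 + 5*u - 2)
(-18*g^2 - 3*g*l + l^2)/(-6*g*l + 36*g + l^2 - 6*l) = (3*g + l)/(l - 6)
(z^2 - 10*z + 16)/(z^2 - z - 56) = (z - 2)/(z + 7)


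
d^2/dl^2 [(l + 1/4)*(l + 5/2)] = 2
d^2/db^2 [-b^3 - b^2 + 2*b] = -6*b - 2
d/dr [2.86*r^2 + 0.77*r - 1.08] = 5.72*r + 0.77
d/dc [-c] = -1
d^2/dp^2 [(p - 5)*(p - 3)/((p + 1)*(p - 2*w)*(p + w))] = 2*(2*(4 - p)*(p + 1)^2*(p - 2*w)^2*(p + w) + 2*(4 - p)*(p + 1)^2*(p - 2*w)*(p + w)^2 + 2*(4 - p)*(p + 1)*(p - 2*w)^2*(p + w)^2 + (p - 5)*(p - 3)*(p + 1)^2*(p - 2*w)^2 + (p - 5)*(p - 3)*(p + 1)^2*(p - 2*w)*(p + w) + (p - 5)*(p - 3)*(p + 1)^2*(p + w)^2 + (p - 5)*(p - 3)*(p + 1)*(p - 2*w)^2*(p + w) + (p - 5)*(p - 3)*(p + 1)*(p - 2*w)*(p + w)^2 + (p - 5)*(p - 3)*(p - 2*w)^2*(p + w)^2 + (p + 1)^2*(p - 2*w)^2*(p + w)^2)/((p + 1)^3*(p - 2*w)^3*(p + w)^3)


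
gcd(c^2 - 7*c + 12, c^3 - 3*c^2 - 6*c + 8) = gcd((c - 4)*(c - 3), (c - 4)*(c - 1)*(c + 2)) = c - 4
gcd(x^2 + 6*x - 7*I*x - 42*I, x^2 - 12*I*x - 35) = x - 7*I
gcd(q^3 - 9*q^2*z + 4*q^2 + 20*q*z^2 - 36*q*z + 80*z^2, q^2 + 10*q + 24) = q + 4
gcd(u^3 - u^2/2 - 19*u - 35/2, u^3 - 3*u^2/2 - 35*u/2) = u^2 - 3*u/2 - 35/2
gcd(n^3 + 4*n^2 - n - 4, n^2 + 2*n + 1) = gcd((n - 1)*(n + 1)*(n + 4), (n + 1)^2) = n + 1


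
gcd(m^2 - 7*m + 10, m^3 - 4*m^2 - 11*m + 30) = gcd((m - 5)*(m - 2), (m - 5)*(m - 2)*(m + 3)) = m^2 - 7*m + 10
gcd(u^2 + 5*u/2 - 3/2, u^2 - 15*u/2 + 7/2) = u - 1/2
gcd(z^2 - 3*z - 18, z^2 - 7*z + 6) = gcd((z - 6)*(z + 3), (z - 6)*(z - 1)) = z - 6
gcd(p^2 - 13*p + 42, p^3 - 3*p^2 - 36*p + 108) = p - 6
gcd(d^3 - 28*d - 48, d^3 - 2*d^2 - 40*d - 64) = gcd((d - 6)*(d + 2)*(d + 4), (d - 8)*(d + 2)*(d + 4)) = d^2 + 6*d + 8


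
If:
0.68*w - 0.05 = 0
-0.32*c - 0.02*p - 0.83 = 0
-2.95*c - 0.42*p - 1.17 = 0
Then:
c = -4.31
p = 27.51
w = 0.07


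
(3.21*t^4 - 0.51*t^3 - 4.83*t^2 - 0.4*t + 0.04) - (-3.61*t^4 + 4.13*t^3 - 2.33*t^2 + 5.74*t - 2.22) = 6.82*t^4 - 4.64*t^3 - 2.5*t^2 - 6.14*t + 2.26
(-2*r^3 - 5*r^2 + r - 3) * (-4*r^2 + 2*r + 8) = 8*r^5 + 16*r^4 - 30*r^3 - 26*r^2 + 2*r - 24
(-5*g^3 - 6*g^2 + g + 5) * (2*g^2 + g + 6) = -10*g^5 - 17*g^4 - 34*g^3 - 25*g^2 + 11*g + 30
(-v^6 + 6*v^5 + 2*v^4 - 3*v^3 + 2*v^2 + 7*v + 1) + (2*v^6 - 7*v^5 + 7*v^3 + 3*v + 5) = v^6 - v^5 + 2*v^4 + 4*v^3 + 2*v^2 + 10*v + 6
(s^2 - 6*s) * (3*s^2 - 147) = 3*s^4 - 18*s^3 - 147*s^2 + 882*s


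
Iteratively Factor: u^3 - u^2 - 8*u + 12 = (u - 2)*(u^2 + u - 6) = (u - 2)^2*(u + 3)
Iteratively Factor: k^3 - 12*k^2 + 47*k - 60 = (k - 5)*(k^2 - 7*k + 12) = (k - 5)*(k - 4)*(k - 3)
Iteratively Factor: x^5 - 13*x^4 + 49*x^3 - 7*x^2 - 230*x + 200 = (x - 5)*(x^4 - 8*x^3 + 9*x^2 + 38*x - 40) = (x - 5)*(x - 1)*(x^3 - 7*x^2 + 2*x + 40) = (x - 5)*(x - 4)*(x - 1)*(x^2 - 3*x - 10) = (x - 5)^2*(x - 4)*(x - 1)*(x + 2)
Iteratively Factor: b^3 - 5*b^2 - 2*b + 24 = (b - 3)*(b^2 - 2*b - 8) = (b - 4)*(b - 3)*(b + 2)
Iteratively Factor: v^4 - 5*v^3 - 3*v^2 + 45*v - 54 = (v - 3)*(v^3 - 2*v^2 - 9*v + 18) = (v - 3)^2*(v^2 + v - 6) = (v - 3)^2*(v - 2)*(v + 3)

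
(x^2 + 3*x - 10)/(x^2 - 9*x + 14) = (x + 5)/(x - 7)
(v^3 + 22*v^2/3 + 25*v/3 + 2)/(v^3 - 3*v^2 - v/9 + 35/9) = 3*(3*v^2 + 19*v + 6)/(9*v^2 - 36*v + 35)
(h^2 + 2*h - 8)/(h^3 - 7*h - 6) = (-h^2 - 2*h + 8)/(-h^3 + 7*h + 6)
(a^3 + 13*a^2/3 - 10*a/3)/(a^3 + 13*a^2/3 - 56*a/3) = (3*a^2 + 13*a - 10)/(3*a^2 + 13*a - 56)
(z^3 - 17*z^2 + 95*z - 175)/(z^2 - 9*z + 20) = (z^2 - 12*z + 35)/(z - 4)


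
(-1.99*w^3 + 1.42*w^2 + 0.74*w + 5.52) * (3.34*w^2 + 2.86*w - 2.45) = -6.6466*w^5 - 0.9486*w^4 + 11.4083*w^3 + 17.0742*w^2 + 13.9742*w - 13.524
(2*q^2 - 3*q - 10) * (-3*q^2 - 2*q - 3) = -6*q^4 + 5*q^3 + 30*q^2 + 29*q + 30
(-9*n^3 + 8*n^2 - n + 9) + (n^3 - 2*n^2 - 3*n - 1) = -8*n^3 + 6*n^2 - 4*n + 8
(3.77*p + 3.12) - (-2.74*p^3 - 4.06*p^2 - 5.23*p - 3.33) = 2.74*p^3 + 4.06*p^2 + 9.0*p + 6.45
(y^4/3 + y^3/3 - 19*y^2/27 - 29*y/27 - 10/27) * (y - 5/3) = y^5/3 - 2*y^4/9 - 34*y^3/27 + 8*y^2/81 + 115*y/81 + 50/81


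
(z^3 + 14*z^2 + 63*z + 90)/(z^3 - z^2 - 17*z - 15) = (z^2 + 11*z + 30)/(z^2 - 4*z - 5)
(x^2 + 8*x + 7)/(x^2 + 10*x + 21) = (x + 1)/(x + 3)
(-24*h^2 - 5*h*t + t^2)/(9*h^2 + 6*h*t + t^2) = (-8*h + t)/(3*h + t)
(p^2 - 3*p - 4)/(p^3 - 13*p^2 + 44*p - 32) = (p + 1)/(p^2 - 9*p + 8)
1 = 1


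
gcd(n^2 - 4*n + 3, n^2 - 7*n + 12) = n - 3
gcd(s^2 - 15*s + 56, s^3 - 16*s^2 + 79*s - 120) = s - 8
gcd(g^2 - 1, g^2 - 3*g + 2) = g - 1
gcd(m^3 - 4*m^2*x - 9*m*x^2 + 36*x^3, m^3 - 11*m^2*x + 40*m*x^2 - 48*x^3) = m^2 - 7*m*x + 12*x^2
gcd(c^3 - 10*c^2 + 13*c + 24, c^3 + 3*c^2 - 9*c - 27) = c - 3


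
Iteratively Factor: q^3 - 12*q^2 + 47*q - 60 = (q - 3)*(q^2 - 9*q + 20) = (q - 5)*(q - 3)*(q - 4)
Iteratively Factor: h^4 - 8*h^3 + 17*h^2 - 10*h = (h - 5)*(h^3 - 3*h^2 + 2*h) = (h - 5)*(h - 1)*(h^2 - 2*h) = h*(h - 5)*(h - 1)*(h - 2)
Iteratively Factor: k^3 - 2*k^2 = (k - 2)*(k^2) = k*(k - 2)*(k)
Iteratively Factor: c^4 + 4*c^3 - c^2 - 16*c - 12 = (c + 3)*(c^3 + c^2 - 4*c - 4) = (c + 2)*(c + 3)*(c^2 - c - 2) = (c + 1)*(c + 2)*(c + 3)*(c - 2)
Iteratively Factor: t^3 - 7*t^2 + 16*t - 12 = (t - 3)*(t^2 - 4*t + 4) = (t - 3)*(t - 2)*(t - 2)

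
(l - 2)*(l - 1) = l^2 - 3*l + 2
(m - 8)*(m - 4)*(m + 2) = m^3 - 10*m^2 + 8*m + 64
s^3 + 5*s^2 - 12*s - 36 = (s - 3)*(s + 2)*(s + 6)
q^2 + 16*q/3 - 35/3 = (q - 5/3)*(q + 7)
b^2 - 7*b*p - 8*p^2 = (b - 8*p)*(b + p)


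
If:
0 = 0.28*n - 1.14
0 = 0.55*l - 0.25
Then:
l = 0.45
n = 4.07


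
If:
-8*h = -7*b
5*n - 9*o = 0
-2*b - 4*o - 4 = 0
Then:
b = -2*o - 2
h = -7*o/4 - 7/4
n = 9*o/5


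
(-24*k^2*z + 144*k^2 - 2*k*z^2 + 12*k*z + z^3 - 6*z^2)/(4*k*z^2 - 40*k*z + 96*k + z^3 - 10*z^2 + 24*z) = (-6*k + z)/(z - 4)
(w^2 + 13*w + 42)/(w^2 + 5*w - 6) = (w + 7)/(w - 1)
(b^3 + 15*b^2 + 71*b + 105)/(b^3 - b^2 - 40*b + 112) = (b^2 + 8*b + 15)/(b^2 - 8*b + 16)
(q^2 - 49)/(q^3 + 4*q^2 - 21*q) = (q - 7)/(q*(q - 3))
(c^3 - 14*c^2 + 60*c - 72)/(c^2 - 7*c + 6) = (c^2 - 8*c + 12)/(c - 1)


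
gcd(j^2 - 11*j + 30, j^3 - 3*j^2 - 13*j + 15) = j - 5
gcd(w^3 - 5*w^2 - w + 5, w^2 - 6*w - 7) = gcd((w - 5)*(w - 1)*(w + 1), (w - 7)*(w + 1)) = w + 1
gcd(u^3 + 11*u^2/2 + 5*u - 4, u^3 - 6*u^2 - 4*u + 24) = u + 2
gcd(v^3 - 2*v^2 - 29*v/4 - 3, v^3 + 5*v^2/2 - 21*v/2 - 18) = v + 3/2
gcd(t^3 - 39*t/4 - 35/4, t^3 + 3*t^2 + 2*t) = t + 1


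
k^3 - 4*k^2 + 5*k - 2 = (k - 2)*(k - 1)^2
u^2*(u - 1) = u^3 - u^2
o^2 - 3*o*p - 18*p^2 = (o - 6*p)*(o + 3*p)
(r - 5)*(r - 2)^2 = r^3 - 9*r^2 + 24*r - 20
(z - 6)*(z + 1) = z^2 - 5*z - 6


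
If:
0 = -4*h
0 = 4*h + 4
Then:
No Solution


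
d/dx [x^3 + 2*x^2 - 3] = x*(3*x + 4)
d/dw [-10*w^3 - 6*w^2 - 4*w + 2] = -30*w^2 - 12*w - 4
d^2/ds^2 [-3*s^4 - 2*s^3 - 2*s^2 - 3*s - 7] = -36*s^2 - 12*s - 4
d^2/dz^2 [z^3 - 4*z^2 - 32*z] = 6*z - 8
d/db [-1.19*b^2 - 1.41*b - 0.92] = -2.38*b - 1.41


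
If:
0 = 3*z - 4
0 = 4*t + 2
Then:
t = -1/2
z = 4/3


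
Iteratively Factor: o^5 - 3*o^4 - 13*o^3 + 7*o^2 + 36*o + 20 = (o - 2)*(o^4 - o^3 - 15*o^2 - 23*o - 10) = (o - 2)*(o + 2)*(o^3 - 3*o^2 - 9*o - 5) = (o - 2)*(o + 1)*(o + 2)*(o^2 - 4*o - 5) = (o - 5)*(o - 2)*(o + 1)*(o + 2)*(o + 1)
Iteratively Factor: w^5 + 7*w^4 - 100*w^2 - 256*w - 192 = (w + 3)*(w^4 + 4*w^3 - 12*w^2 - 64*w - 64) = (w + 2)*(w + 3)*(w^3 + 2*w^2 - 16*w - 32) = (w + 2)*(w + 3)*(w + 4)*(w^2 - 2*w - 8) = (w - 4)*(w + 2)*(w + 3)*(w + 4)*(w + 2)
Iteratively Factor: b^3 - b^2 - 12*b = (b - 4)*(b^2 + 3*b) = b*(b - 4)*(b + 3)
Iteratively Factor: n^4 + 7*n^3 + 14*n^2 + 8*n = (n + 4)*(n^3 + 3*n^2 + 2*n) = n*(n + 4)*(n^2 + 3*n + 2) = n*(n + 2)*(n + 4)*(n + 1)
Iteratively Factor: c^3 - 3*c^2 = (c - 3)*(c^2) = c*(c - 3)*(c)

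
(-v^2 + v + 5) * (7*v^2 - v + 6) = -7*v^4 + 8*v^3 + 28*v^2 + v + 30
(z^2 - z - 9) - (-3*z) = z^2 + 2*z - 9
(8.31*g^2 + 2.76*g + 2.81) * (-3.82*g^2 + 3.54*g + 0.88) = -31.7442*g^4 + 18.8742*g^3 + 6.349*g^2 + 12.3762*g + 2.4728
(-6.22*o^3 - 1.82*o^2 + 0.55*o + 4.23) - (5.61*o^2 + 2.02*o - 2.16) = -6.22*o^3 - 7.43*o^2 - 1.47*o + 6.39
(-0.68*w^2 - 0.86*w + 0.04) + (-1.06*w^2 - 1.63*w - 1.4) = -1.74*w^2 - 2.49*w - 1.36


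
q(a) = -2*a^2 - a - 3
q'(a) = -4*a - 1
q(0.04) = -3.04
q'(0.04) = -1.16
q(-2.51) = -13.09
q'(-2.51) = 9.04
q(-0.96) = -3.88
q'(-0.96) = 2.84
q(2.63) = -19.46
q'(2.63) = -11.52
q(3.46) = -30.40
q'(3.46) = -14.84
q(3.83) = -36.17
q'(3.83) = -16.32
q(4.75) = -52.88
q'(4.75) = -20.00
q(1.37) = -8.12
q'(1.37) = -6.48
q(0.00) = -3.00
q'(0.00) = -1.00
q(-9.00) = -156.00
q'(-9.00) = 35.00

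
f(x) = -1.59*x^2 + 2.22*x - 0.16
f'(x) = 2.22 - 3.18*x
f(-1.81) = -9.39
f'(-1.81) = 7.98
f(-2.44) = -15.04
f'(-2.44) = 9.98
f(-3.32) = -25.06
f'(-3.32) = 12.78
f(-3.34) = -25.31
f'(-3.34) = 12.84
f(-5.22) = -55.07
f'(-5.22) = 18.82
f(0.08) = 0.01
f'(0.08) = 1.97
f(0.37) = 0.44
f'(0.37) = 1.04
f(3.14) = -8.87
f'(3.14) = -7.77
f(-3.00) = -21.13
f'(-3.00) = 11.76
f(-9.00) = -148.93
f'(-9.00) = 30.84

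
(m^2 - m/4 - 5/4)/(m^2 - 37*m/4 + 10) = (m + 1)/(m - 8)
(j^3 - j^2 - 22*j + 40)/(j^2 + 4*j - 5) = (j^2 - 6*j + 8)/(j - 1)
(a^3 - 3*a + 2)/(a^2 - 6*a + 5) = (a^2 + a - 2)/(a - 5)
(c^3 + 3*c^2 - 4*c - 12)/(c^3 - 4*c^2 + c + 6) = (c^2 + 5*c + 6)/(c^2 - 2*c - 3)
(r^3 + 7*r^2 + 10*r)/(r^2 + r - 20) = r*(r + 2)/(r - 4)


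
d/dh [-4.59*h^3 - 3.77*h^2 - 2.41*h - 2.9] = -13.77*h^2 - 7.54*h - 2.41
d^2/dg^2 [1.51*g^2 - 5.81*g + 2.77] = 3.02000000000000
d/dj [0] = 0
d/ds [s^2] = 2*s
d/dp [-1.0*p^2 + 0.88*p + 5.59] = 0.88 - 2.0*p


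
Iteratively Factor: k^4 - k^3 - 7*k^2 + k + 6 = (k - 1)*(k^3 - 7*k - 6) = (k - 3)*(k - 1)*(k^2 + 3*k + 2) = (k - 3)*(k - 1)*(k + 1)*(k + 2)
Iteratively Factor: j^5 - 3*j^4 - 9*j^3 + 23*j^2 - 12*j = (j)*(j^4 - 3*j^3 - 9*j^2 + 23*j - 12) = j*(j + 3)*(j^3 - 6*j^2 + 9*j - 4) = j*(j - 1)*(j + 3)*(j^2 - 5*j + 4) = j*(j - 1)^2*(j + 3)*(j - 4)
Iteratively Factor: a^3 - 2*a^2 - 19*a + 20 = (a + 4)*(a^2 - 6*a + 5) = (a - 5)*(a + 4)*(a - 1)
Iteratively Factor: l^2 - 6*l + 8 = (l - 4)*(l - 2)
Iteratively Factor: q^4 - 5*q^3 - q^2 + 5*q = (q)*(q^3 - 5*q^2 - q + 5) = q*(q - 5)*(q^2 - 1) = q*(q - 5)*(q - 1)*(q + 1)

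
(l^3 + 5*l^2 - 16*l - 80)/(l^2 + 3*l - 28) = (l^2 + 9*l + 20)/(l + 7)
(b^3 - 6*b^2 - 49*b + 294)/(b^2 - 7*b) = b + 1 - 42/b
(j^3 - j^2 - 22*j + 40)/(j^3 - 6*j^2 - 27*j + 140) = (j - 2)/(j - 7)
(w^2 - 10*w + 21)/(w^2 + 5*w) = (w^2 - 10*w + 21)/(w*(w + 5))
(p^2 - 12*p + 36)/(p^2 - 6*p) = (p - 6)/p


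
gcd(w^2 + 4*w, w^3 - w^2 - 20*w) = w^2 + 4*w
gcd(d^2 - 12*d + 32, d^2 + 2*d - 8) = 1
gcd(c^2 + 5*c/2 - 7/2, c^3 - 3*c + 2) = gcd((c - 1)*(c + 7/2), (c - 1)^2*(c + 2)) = c - 1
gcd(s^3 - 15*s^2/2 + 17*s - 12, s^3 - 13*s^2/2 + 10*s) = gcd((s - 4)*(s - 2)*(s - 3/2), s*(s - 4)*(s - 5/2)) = s - 4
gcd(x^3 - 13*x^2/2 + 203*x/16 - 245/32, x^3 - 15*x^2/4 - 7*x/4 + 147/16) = x^2 - 21*x/4 + 49/8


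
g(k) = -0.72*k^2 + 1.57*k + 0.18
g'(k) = 1.57 - 1.44*k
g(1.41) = 0.96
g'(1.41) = -0.46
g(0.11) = 0.34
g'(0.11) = 1.41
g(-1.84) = -5.15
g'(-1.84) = 4.22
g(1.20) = 1.03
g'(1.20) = -0.16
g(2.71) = -0.85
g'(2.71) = -2.33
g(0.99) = 1.03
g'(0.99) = 0.14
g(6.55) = -20.43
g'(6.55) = -7.86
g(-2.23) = -6.90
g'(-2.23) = 4.78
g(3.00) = -1.59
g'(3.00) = -2.75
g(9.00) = -44.01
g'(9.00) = -11.39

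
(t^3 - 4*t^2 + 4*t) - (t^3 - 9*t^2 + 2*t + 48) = 5*t^2 + 2*t - 48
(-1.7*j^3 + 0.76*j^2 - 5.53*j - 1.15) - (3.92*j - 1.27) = -1.7*j^3 + 0.76*j^2 - 9.45*j + 0.12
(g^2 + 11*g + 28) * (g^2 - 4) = g^4 + 11*g^3 + 24*g^2 - 44*g - 112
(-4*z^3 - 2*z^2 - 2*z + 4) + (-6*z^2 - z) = -4*z^3 - 8*z^2 - 3*z + 4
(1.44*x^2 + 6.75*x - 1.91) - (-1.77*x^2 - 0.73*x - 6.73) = 3.21*x^2 + 7.48*x + 4.82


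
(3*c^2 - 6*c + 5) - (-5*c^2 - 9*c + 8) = 8*c^2 + 3*c - 3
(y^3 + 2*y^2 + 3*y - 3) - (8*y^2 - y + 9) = y^3 - 6*y^2 + 4*y - 12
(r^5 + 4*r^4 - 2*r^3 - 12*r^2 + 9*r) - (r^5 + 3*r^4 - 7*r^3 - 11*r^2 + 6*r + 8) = r^4 + 5*r^3 - r^2 + 3*r - 8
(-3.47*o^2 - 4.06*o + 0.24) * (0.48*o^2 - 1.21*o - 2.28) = -1.6656*o^4 + 2.2499*o^3 + 12.9394*o^2 + 8.9664*o - 0.5472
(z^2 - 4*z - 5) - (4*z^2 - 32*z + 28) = -3*z^2 + 28*z - 33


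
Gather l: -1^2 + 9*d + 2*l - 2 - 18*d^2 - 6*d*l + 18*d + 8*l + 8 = -18*d^2 + 27*d + l*(10 - 6*d) + 5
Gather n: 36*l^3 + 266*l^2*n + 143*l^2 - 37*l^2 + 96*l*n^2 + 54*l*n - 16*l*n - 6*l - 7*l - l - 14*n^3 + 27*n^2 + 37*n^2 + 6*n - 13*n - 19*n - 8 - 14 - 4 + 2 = 36*l^3 + 106*l^2 - 14*l - 14*n^3 + n^2*(96*l + 64) + n*(266*l^2 + 38*l - 26) - 24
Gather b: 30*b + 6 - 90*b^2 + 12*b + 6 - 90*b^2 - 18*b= -180*b^2 + 24*b + 12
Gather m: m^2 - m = m^2 - m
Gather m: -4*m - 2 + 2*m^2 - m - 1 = 2*m^2 - 5*m - 3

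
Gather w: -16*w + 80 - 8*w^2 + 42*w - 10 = -8*w^2 + 26*w + 70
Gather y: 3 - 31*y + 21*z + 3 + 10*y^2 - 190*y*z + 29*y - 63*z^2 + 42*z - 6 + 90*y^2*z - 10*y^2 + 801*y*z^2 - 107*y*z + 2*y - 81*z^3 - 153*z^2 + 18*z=90*y^2*z + y*(801*z^2 - 297*z) - 81*z^3 - 216*z^2 + 81*z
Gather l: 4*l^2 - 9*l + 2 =4*l^2 - 9*l + 2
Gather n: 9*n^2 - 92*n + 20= 9*n^2 - 92*n + 20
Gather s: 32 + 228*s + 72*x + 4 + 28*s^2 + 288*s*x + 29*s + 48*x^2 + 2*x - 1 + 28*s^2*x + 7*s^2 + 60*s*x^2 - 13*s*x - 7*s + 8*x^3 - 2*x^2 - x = s^2*(28*x + 35) + s*(60*x^2 + 275*x + 250) + 8*x^3 + 46*x^2 + 73*x + 35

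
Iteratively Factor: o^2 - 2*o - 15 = (o + 3)*(o - 5)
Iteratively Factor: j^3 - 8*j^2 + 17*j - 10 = (j - 2)*(j^2 - 6*j + 5) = (j - 5)*(j - 2)*(j - 1)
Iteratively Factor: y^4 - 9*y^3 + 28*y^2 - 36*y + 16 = (y - 4)*(y^3 - 5*y^2 + 8*y - 4) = (y - 4)*(y - 1)*(y^2 - 4*y + 4) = (y - 4)*(y - 2)*(y - 1)*(y - 2)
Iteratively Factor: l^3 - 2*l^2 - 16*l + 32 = (l + 4)*(l^2 - 6*l + 8) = (l - 4)*(l + 4)*(l - 2)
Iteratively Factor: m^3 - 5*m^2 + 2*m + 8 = (m - 2)*(m^2 - 3*m - 4) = (m - 4)*(m - 2)*(m + 1)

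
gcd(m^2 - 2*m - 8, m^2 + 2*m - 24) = m - 4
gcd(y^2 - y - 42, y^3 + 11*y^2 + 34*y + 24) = y + 6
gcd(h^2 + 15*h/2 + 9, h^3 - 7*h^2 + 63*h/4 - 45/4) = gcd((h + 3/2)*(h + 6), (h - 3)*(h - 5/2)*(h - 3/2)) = 1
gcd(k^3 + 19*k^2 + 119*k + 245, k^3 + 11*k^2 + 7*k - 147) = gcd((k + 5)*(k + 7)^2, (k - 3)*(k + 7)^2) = k^2 + 14*k + 49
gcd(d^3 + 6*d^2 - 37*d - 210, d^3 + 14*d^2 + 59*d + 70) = d^2 + 12*d + 35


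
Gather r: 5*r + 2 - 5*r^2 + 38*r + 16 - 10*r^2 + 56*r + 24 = -15*r^2 + 99*r + 42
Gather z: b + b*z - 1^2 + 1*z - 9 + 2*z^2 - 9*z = b + 2*z^2 + z*(b - 8) - 10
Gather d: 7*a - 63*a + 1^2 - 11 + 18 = 8 - 56*a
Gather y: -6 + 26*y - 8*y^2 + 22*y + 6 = -8*y^2 + 48*y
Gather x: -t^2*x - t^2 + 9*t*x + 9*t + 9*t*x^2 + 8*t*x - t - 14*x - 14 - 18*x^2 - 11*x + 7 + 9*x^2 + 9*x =-t^2 + 8*t + x^2*(9*t - 9) + x*(-t^2 + 17*t - 16) - 7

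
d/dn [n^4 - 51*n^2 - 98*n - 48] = 4*n^3 - 102*n - 98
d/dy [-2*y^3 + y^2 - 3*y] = -6*y^2 + 2*y - 3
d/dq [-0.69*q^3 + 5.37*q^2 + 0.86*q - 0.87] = -2.07*q^2 + 10.74*q + 0.86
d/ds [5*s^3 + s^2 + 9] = s*(15*s + 2)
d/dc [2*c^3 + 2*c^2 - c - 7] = 6*c^2 + 4*c - 1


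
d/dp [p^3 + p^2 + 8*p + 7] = 3*p^2 + 2*p + 8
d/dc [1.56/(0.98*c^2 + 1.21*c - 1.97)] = (-3.0576*c - 1.8876)/(0.98*c^2 + 1.21*c - 1.97)^2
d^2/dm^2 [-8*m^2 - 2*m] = -16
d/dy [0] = 0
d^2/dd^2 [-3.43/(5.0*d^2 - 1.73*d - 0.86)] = (-171.5*d^2 + 59.339*d + 3.43*(10.0*d - 1.73)*(20.0*d - 3.46) + 29.498)/(-5.0*d^2 + 1.73*d + 0.86)^3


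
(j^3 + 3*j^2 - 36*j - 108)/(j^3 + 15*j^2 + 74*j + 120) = (j^2 - 3*j - 18)/(j^2 + 9*j + 20)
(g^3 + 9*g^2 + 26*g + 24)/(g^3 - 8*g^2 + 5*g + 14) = (g^3 + 9*g^2 + 26*g + 24)/(g^3 - 8*g^2 + 5*g + 14)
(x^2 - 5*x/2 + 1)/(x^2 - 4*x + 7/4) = 2*(x - 2)/(2*x - 7)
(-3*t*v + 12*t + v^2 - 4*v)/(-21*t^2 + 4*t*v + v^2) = (v - 4)/(7*t + v)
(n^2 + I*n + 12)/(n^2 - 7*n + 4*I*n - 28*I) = (n - 3*I)/(n - 7)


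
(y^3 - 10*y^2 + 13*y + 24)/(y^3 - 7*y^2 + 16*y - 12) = (y^2 - 7*y - 8)/(y^2 - 4*y + 4)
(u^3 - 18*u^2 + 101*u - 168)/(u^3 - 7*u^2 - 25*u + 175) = (u^2 - 11*u + 24)/(u^2 - 25)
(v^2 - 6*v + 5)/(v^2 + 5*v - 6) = (v - 5)/(v + 6)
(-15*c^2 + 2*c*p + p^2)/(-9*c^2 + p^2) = (5*c + p)/(3*c + p)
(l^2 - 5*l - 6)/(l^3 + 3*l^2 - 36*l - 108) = (l + 1)/(l^2 + 9*l + 18)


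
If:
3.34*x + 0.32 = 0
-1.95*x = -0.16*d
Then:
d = -1.17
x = -0.10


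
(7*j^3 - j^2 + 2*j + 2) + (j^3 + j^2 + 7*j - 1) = 8*j^3 + 9*j + 1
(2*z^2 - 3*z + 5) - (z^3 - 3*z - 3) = -z^3 + 2*z^2 + 8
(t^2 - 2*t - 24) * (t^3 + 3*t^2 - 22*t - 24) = t^5 + t^4 - 52*t^3 - 52*t^2 + 576*t + 576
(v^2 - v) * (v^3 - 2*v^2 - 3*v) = v^5 - 3*v^4 - v^3 + 3*v^2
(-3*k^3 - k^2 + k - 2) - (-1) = -3*k^3 - k^2 + k - 1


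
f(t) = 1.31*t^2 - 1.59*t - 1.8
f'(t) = 2.62*t - 1.59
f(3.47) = 8.46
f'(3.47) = 7.50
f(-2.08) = 7.17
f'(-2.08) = -7.04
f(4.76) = 20.31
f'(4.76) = 10.88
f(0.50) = -2.27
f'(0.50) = -0.28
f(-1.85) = 5.62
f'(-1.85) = -6.44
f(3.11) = 5.93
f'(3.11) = 6.56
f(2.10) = 0.64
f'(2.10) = 3.91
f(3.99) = 12.71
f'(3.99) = 8.86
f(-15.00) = 316.80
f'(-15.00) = -40.89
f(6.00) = 35.82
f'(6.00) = 14.13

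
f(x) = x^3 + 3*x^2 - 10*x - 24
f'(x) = 3*x^2 + 6*x - 10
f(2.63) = -11.36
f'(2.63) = 26.53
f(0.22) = -26.04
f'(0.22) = -8.53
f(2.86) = -4.67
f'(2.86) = 31.70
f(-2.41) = 3.53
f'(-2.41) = -7.04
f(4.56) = 87.60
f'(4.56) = 79.74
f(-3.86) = 1.79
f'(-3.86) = 11.54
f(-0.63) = -16.76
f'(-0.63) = -12.59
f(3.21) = 7.89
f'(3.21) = 40.17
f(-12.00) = -1200.00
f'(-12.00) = 350.00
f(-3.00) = 6.00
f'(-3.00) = -1.00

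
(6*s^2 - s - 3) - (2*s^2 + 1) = 4*s^2 - s - 4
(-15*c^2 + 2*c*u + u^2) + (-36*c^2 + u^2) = -51*c^2 + 2*c*u + 2*u^2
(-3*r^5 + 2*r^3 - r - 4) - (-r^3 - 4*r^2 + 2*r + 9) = -3*r^5 + 3*r^3 + 4*r^2 - 3*r - 13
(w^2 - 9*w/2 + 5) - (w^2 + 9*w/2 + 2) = 3 - 9*w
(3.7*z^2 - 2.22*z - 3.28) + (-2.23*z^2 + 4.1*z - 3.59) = 1.47*z^2 + 1.88*z - 6.87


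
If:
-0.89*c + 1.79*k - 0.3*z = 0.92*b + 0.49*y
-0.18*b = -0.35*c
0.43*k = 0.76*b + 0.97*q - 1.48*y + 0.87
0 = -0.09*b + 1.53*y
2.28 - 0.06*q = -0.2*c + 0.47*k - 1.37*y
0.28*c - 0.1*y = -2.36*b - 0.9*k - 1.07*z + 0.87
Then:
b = -42.61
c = -21.92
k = -14.61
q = 22.19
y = -2.51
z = 112.60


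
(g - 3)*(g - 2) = g^2 - 5*g + 6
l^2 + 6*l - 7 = (l - 1)*(l + 7)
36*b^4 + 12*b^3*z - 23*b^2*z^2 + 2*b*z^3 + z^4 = (-3*b + z)*(-2*b + z)*(b + z)*(6*b + z)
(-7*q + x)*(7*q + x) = -49*q^2 + x^2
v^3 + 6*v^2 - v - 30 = (v - 2)*(v + 3)*(v + 5)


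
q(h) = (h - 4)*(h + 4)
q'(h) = 2*h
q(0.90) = -15.19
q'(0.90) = 1.80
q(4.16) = 1.31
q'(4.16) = 8.32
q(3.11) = -6.33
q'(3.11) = 6.22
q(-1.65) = -13.28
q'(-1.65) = -3.30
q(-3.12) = -6.27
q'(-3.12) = -6.24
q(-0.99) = -15.02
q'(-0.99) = -1.98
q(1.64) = -13.31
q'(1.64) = 3.28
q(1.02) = -14.96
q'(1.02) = 2.04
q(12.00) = 128.00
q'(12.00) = 24.00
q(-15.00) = 209.00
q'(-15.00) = -30.00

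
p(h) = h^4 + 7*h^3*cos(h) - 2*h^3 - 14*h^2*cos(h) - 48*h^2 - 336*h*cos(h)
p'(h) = -7*h^3*sin(h) + 4*h^3 + 14*h^2*sin(h) + 21*h^2*cos(h) - 6*h^2 + 336*h*sin(h) - 28*h*cos(h) - 96*h - 336*cos(h)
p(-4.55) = -470.44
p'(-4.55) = -672.73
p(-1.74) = -210.73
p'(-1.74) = 663.63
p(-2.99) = -980.16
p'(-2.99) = 294.83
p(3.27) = 526.54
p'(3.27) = -165.40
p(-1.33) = 19.66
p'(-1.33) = 439.21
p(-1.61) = -127.99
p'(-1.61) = 606.68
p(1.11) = -229.61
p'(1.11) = 80.73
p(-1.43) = -27.59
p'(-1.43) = 504.92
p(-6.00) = 0.00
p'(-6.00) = 60.58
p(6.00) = -1831.85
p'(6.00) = 32.31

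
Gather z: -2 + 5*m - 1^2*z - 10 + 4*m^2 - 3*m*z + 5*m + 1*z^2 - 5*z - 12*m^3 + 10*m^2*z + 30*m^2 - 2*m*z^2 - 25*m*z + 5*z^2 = -12*m^3 + 34*m^2 + 10*m + z^2*(6 - 2*m) + z*(10*m^2 - 28*m - 6) - 12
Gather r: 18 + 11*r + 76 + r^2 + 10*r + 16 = r^2 + 21*r + 110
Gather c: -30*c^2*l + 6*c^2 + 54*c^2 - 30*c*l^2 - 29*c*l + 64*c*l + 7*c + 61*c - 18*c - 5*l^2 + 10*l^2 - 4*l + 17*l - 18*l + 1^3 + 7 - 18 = c^2*(60 - 30*l) + c*(-30*l^2 + 35*l + 50) + 5*l^2 - 5*l - 10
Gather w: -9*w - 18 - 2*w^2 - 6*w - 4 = -2*w^2 - 15*w - 22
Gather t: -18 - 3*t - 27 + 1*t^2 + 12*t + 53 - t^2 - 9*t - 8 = 0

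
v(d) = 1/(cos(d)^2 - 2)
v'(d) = 2*sin(d)*cos(d)/(cos(d)^2 - 2)^2 = 4*sin(2*d)/(3 - cos(2*d))^2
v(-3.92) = -0.67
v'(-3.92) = -0.45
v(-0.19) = -0.97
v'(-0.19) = -0.35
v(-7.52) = -0.53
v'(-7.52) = -0.17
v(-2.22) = -0.61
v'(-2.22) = 0.36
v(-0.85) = -0.64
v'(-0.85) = -0.41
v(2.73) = -0.86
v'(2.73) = -0.54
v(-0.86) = -0.64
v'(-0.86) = -0.40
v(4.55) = -0.51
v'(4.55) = 0.08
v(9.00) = -0.85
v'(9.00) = -0.55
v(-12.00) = -0.78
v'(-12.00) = 0.55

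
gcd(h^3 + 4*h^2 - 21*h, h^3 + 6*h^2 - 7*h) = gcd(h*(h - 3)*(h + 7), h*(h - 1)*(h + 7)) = h^2 + 7*h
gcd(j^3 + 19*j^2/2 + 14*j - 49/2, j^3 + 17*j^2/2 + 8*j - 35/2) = j^2 + 6*j - 7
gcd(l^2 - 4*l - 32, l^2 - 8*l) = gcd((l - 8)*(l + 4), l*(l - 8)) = l - 8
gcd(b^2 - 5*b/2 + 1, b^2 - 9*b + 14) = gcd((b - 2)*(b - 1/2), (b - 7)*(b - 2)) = b - 2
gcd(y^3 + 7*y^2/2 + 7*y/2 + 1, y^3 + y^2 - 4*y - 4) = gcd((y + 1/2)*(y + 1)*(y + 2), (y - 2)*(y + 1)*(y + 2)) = y^2 + 3*y + 2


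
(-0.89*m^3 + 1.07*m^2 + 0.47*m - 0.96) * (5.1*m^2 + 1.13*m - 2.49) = -4.539*m^5 + 4.4513*m^4 + 5.8222*m^3 - 7.0292*m^2 - 2.2551*m + 2.3904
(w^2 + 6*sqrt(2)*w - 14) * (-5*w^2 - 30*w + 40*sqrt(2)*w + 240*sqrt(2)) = -5*w^4 - 30*w^3 + 10*sqrt(2)*w^3 + 60*sqrt(2)*w^2 + 550*w^2 - 560*sqrt(2)*w + 3300*w - 3360*sqrt(2)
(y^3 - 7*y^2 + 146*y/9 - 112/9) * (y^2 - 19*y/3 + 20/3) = y^5 - 40*y^4/3 + 605*y^3/9 - 4370*y^2/27 + 5048*y/27 - 2240/27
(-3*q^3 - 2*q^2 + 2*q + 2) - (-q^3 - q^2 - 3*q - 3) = -2*q^3 - q^2 + 5*q + 5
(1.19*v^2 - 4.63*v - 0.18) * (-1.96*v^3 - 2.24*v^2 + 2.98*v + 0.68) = -2.3324*v^5 + 6.4092*v^4 + 14.2702*v^3 - 12.585*v^2 - 3.6848*v - 0.1224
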